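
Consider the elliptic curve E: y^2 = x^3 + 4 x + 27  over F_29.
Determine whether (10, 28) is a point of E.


Check whether y^2 = x^3 + 4 x + 27 (mod 29) for (x, y) = (10, 28).
LHS: y^2 = 28^2 mod 29 = 1
RHS: x^3 + 4 x + 27 = 10^3 + 4*10 + 27 mod 29 = 23
LHS != RHS

No, not on the curve


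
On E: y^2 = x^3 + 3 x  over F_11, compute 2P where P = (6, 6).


Doubling: s = (3 x1^2 + a) / (2 y1)
s = (3*6^2 + 3) / (2*6) mod 11 = 1
x3 = s^2 - 2 x1 mod 11 = 1^2 - 2*6 = 0
y3 = s (x1 - x3) - y1 mod 11 = 1 * (6 - 0) - 6 = 0

2P = (0, 0)


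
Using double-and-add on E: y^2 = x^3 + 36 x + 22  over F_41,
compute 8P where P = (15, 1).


k = 8 = 1000_2 (binary, LSB first: 0001)
Double-and-add from P = (15, 1):
  bit 0 = 0: acc unchanged = O
  bit 1 = 0: acc unchanged = O
  bit 2 = 0: acc unchanged = O
  bit 3 = 1: acc = O + (12, 3) = (12, 3)

8P = (12, 3)


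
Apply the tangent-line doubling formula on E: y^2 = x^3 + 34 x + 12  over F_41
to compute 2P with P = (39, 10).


Doubling: s = (3 x1^2 + a) / (2 y1)
s = (3*39^2 + 34) / (2*10) mod 41 = 31
x3 = s^2 - 2 x1 mod 41 = 31^2 - 2*39 = 22
y3 = s (x1 - x3) - y1 mod 41 = 31 * (39 - 22) - 10 = 25

2P = (22, 25)


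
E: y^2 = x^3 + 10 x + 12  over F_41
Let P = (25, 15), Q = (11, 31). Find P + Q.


P != Q, so use the chord formula.
s = (y2 - y1) / (x2 - x1) = (16) / (27) mod 41 = 34
x3 = s^2 - x1 - x2 mod 41 = 34^2 - 25 - 11 = 13
y3 = s (x1 - x3) - y1 mod 41 = 34 * (25 - 13) - 15 = 24

P + Q = (13, 24)


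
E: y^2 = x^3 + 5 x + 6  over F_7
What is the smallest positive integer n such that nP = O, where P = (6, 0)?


Compute successive multiples of P until we hit O:
  1P = (6, 0)
  2P = O

ord(P) = 2


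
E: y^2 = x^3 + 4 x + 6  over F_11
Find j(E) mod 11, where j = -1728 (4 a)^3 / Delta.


Delta = -16(4 a^3 + 27 b^2) mod 11 = 9
-1728 * (4 a)^3 = -1728 * (4*4)^3 mod 11 = 7
j = 7 * 9^(-1) mod 11 = 2

j = 2 (mod 11)


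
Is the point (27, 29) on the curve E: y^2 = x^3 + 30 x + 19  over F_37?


Check whether y^2 = x^3 + 30 x + 19 (mod 37) for (x, y) = (27, 29).
LHS: y^2 = 29^2 mod 37 = 27
RHS: x^3 + 30 x + 19 = 27^3 + 30*27 + 19 mod 37 = 14
LHS != RHS

No, not on the curve


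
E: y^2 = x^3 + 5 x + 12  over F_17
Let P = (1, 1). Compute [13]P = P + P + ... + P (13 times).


k = 13 = 1101_2 (binary, LSB first: 1011)
Double-and-add from P = (1, 1):
  bit 0 = 1: acc = O + (1, 1) = (1, 1)
  bit 1 = 0: acc unchanged = (1, 1)
  bit 2 = 1: acc = (1, 1) + (2, 8) = (12, 7)
  bit 3 = 1: acc = (12, 7) + (13, 9) = (13, 8)

13P = (13, 8)


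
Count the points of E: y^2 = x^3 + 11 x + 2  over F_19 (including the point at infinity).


For each x in F_19, count y with y^2 = x^3 + 11 x + 2 mod 19:
  x = 3: RHS = 5, y in [9, 10]  -> 2 point(s)
  x = 5: RHS = 11, y in [7, 12]  -> 2 point(s)
  x = 7: RHS = 4, y in [2, 17]  -> 2 point(s)
  x = 12: RHS = 0, y in [0]  -> 1 point(s)
  x = 13: RHS = 5, y in [9, 10]  -> 2 point(s)
  x = 18: RHS = 9, y in [3, 16]  -> 2 point(s)
Affine points: 11. Add the point at infinity: total = 12.

#E(F_19) = 12


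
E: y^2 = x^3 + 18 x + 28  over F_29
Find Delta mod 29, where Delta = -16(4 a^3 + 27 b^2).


4 a^3 + 27 b^2 = 4*18^3 + 27*28^2 = 23328 + 21168 = 44496
Delta = -16 * (44496) = -711936
Delta mod 29 = 14

Delta = 14 (mod 29)


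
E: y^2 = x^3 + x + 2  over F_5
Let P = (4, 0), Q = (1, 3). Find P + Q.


P != Q, so use the chord formula.
s = (y2 - y1) / (x2 - x1) = (3) / (2) mod 5 = 4
x3 = s^2 - x1 - x2 mod 5 = 4^2 - 4 - 1 = 1
y3 = s (x1 - x3) - y1 mod 5 = 4 * (4 - 1) - 0 = 2

P + Q = (1, 2)


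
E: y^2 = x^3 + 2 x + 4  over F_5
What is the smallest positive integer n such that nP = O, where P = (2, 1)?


Compute successive multiples of P until we hit O:
  1P = (2, 1)
  2P = (0, 3)
  3P = (4, 1)
  4P = (4, 4)
  5P = (0, 2)
  6P = (2, 4)
  7P = O

ord(P) = 7


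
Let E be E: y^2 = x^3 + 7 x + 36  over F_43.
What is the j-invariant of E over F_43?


Delta = -16(4 a^3 + 27 b^2) mod 43 = 9
-1728 * (4 a)^3 = -1728 * (4*7)^3 mod 43 = 39
j = 39 * 9^(-1) mod 43 = 33

j = 33 (mod 43)


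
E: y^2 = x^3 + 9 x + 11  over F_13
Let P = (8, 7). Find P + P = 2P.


Doubling: s = (3 x1^2 + a) / (2 y1)
s = (3*8^2 + 9) / (2*7) mod 13 = 6
x3 = s^2 - 2 x1 mod 13 = 6^2 - 2*8 = 7
y3 = s (x1 - x3) - y1 mod 13 = 6 * (8 - 7) - 7 = 12

2P = (7, 12)


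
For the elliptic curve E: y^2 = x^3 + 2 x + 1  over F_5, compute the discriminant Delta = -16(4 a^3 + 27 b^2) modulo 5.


4 a^3 + 27 b^2 = 4*2^3 + 27*1^2 = 32 + 27 = 59
Delta = -16 * (59) = -944
Delta mod 5 = 1

Delta = 1 (mod 5)


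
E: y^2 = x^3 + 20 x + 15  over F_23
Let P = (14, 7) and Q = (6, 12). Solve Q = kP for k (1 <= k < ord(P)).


Enumerate multiples of P until we hit Q = (6, 12):
  1P = (14, 7)
  2P = (11, 5)
  3P = (1, 17)
  4P = (9, 21)
  5P = (6, 12)
Match found at i = 5.

k = 5


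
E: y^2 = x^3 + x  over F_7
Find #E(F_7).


For each x in F_7, count y with y^2 = x^3 + 1 x + 0 mod 7:
  x = 0: RHS = 0, y in [0]  -> 1 point(s)
  x = 1: RHS = 2, y in [3, 4]  -> 2 point(s)
  x = 3: RHS = 2, y in [3, 4]  -> 2 point(s)
  x = 5: RHS = 4, y in [2, 5]  -> 2 point(s)
Affine points: 7. Add the point at infinity: total = 8.

#E(F_7) = 8


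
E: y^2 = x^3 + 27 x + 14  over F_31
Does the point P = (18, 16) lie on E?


Check whether y^2 = x^3 + 27 x + 14 (mod 31) for (x, y) = (18, 16).
LHS: y^2 = 16^2 mod 31 = 8
RHS: x^3 + 27 x + 14 = 18^3 + 27*18 + 14 mod 31 = 8
LHS = RHS

Yes, on the curve


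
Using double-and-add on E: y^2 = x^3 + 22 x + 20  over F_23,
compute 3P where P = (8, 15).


k = 3 = 11_2 (binary, LSB first: 11)
Double-and-add from P = (8, 15):
  bit 0 = 1: acc = O + (8, 15) = (8, 15)
  bit 1 = 1: acc = (8, 15) + (8, 8) = O

3P = O


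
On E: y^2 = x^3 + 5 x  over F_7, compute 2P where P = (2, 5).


Doubling: s = (3 x1^2 + a) / (2 y1)
s = (3*2^2 + 5) / (2*5) mod 7 = 1
x3 = s^2 - 2 x1 mod 7 = 1^2 - 2*2 = 4
y3 = s (x1 - x3) - y1 mod 7 = 1 * (2 - 4) - 5 = 0

2P = (4, 0)


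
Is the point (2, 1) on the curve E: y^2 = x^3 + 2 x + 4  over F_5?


Check whether y^2 = x^3 + 2 x + 4 (mod 5) for (x, y) = (2, 1).
LHS: y^2 = 1^2 mod 5 = 1
RHS: x^3 + 2 x + 4 = 2^3 + 2*2 + 4 mod 5 = 1
LHS = RHS

Yes, on the curve


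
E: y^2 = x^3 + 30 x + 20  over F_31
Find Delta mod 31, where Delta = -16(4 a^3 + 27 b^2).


4 a^3 + 27 b^2 = 4*30^3 + 27*20^2 = 108000 + 10800 = 118800
Delta = -16 * (118800) = -1900800
Delta mod 31 = 27

Delta = 27 (mod 31)


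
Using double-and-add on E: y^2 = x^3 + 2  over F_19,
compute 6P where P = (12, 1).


k = 6 = 110_2 (binary, LSB first: 011)
Double-and-add from P = (12, 1):
  bit 0 = 0: acc unchanged = O
  bit 1 = 1: acc = O + (6, 3) = (6, 3)
  bit 2 = 1: acc = (6, 3) + (8, 18) = (9, 3)

6P = (9, 3)


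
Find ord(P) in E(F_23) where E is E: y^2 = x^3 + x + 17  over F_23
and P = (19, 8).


Compute successive multiples of P until we hit O:
  1P = (19, 8)
  2P = (11, 5)
  3P = (5, 3)
  4P = (3, 1)
  5P = (2, 21)
  6P = (15, 16)
  7P = (16, 9)
  8P = (6, 3)
  ... (continuing to 27P)
  27P = O

ord(P) = 27


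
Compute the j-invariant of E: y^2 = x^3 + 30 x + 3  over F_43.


Delta = -16(4 a^3 + 27 b^2) mod 43 = 23
-1728 * (4 a)^3 = -1728 * (4*30)^3 mod 43 = 27
j = 27 * 23^(-1) mod 43 = 18

j = 18 (mod 43)


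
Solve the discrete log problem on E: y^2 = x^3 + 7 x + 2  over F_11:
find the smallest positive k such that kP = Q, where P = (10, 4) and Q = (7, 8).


Enumerate multiples of P until we hit Q = (7, 8):
  1P = (10, 4)
  2P = (7, 8)
Match found at i = 2.

k = 2


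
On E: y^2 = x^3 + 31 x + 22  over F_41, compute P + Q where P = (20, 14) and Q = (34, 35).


P != Q, so use the chord formula.
s = (y2 - y1) / (x2 - x1) = (21) / (14) mod 41 = 22
x3 = s^2 - x1 - x2 mod 41 = 22^2 - 20 - 34 = 20
y3 = s (x1 - x3) - y1 mod 41 = 22 * (20 - 20) - 14 = 27

P + Q = (20, 27)


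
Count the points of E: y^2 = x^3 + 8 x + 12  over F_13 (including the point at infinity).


For each x in F_13, count y with y^2 = x^3 + 8 x + 12 mod 13:
  x = 0: RHS = 12, y in [5, 8]  -> 2 point(s)
  x = 2: RHS = 10, y in [6, 7]  -> 2 point(s)
  x = 4: RHS = 4, y in [2, 11]  -> 2 point(s)
  x = 6: RHS = 3, y in [4, 9]  -> 2 point(s)
  x = 8: RHS = 3, y in [4, 9]  -> 2 point(s)
  x = 10: RHS = 0, y in [0]  -> 1 point(s)
  x = 11: RHS = 1, y in [1, 12]  -> 2 point(s)
  x = 12: RHS = 3, y in [4, 9]  -> 2 point(s)
Affine points: 15. Add the point at infinity: total = 16.

#E(F_13) = 16


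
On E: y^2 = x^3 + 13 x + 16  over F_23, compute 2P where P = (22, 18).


Doubling: s = (3 x1^2 + a) / (2 y1)
s = (3*22^2 + 13) / (2*18) mod 23 = 3
x3 = s^2 - 2 x1 mod 23 = 3^2 - 2*22 = 11
y3 = s (x1 - x3) - y1 mod 23 = 3 * (22 - 11) - 18 = 15

2P = (11, 15)


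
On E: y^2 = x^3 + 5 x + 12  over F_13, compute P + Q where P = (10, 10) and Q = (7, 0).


P != Q, so use the chord formula.
s = (y2 - y1) / (x2 - x1) = (3) / (10) mod 13 = 12
x3 = s^2 - x1 - x2 mod 13 = 12^2 - 10 - 7 = 10
y3 = s (x1 - x3) - y1 mod 13 = 12 * (10 - 10) - 10 = 3

P + Q = (10, 3)


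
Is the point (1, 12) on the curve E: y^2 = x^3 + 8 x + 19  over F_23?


Check whether y^2 = x^3 + 8 x + 19 (mod 23) for (x, y) = (1, 12).
LHS: y^2 = 12^2 mod 23 = 6
RHS: x^3 + 8 x + 19 = 1^3 + 8*1 + 19 mod 23 = 5
LHS != RHS

No, not on the curve


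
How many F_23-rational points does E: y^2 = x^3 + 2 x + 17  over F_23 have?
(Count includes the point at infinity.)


For each x in F_23, count y with y^2 = x^3 + 2 x + 17 mod 23:
  x = 2: RHS = 6, y in [11, 12]  -> 2 point(s)
  x = 3: RHS = 4, y in [2, 21]  -> 2 point(s)
  x = 7: RHS = 6, y in [11, 12]  -> 2 point(s)
  x = 8: RHS = 16, y in [4, 19]  -> 2 point(s)
  x = 10: RHS = 2, y in [5, 18]  -> 2 point(s)
  x = 11: RHS = 13, y in [6, 17]  -> 2 point(s)
  x = 13: RHS = 9, y in [3, 20]  -> 2 point(s)
  x = 14: RHS = 6, y in [11, 12]  -> 2 point(s)
  x = 15: RHS = 18, y in [8, 15]  -> 2 point(s)
Affine points: 18. Add the point at infinity: total = 19.

#E(F_23) = 19


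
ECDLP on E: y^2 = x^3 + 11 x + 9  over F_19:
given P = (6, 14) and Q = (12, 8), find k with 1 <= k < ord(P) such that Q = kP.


Enumerate multiples of P until we hit Q = (12, 8):
  1P = (6, 14)
  2P = (12, 8)
Match found at i = 2.

k = 2


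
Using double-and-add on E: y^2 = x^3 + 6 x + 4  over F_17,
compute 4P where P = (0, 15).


k = 4 = 100_2 (binary, LSB first: 001)
Double-and-add from P = (0, 15):
  bit 0 = 0: acc unchanged = O
  bit 1 = 0: acc unchanged = O
  bit 2 = 1: acc = O + (0, 2) = (0, 2)

4P = (0, 2)


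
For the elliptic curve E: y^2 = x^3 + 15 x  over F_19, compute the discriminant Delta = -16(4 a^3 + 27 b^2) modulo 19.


4 a^3 + 27 b^2 = 4*15^3 + 27*0^2 = 13500 + 0 = 13500
Delta = -16 * (13500) = -216000
Delta mod 19 = 11

Delta = 11 (mod 19)


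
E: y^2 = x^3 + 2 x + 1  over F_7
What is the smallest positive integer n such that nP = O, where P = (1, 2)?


Compute successive multiples of P until we hit O:
  1P = (1, 2)
  2P = (0, 1)
  3P = (0, 6)
  4P = (1, 5)
  5P = O

ord(P) = 5


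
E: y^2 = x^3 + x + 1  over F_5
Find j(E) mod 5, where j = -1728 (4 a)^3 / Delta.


Delta = -16(4 a^3 + 27 b^2) mod 5 = 4
-1728 * (4 a)^3 = -1728 * (4*1)^3 mod 5 = 3
j = 3 * 4^(-1) mod 5 = 2

j = 2 (mod 5)


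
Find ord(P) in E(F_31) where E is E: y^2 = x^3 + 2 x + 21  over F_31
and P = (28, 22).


Compute successive multiples of P until we hit O:
  1P = (28, 22)
  2P = (24, 6)
  3P = (26, 17)
  4P = (22, 24)
  5P = (19, 6)
  6P = (4, 0)
  7P = (19, 25)
  8P = (22, 7)
  ... (continuing to 12P)
  12P = O

ord(P) = 12


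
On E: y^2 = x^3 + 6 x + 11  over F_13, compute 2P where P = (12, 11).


Doubling: s = (3 x1^2 + a) / (2 y1)
s = (3*12^2 + 6) / (2*11) mod 13 = 1
x3 = s^2 - 2 x1 mod 13 = 1^2 - 2*12 = 3
y3 = s (x1 - x3) - y1 mod 13 = 1 * (12 - 3) - 11 = 11

2P = (3, 11)


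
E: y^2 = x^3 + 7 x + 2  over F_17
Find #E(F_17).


For each x in F_17, count y with y^2 = x^3 + 7 x + 2 mod 17:
  x = 0: RHS = 2, y in [6, 11]  -> 2 point(s)
  x = 3: RHS = 16, y in [4, 13]  -> 2 point(s)
  x = 4: RHS = 9, y in [3, 14]  -> 2 point(s)
  x = 5: RHS = 9, y in [3, 14]  -> 2 point(s)
  x = 8: RHS = 9, y in [3, 14]  -> 2 point(s)
  x = 10: RHS = 1, y in [1, 16]  -> 2 point(s)
  x = 11: RHS = 16, y in [4, 13]  -> 2 point(s)
Affine points: 14. Add the point at infinity: total = 15.

#E(F_17) = 15


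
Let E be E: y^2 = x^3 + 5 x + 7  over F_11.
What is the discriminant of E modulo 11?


4 a^3 + 27 b^2 = 4*5^3 + 27*7^2 = 500 + 1323 = 1823
Delta = -16 * (1823) = -29168
Delta mod 11 = 4

Delta = 4 (mod 11)


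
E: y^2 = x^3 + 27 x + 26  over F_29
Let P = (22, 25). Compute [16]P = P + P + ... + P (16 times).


k = 16 = 10000_2 (binary, LSB first: 00001)
Double-and-add from P = (22, 25):
  bit 0 = 0: acc unchanged = O
  bit 1 = 0: acc unchanged = O
  bit 2 = 0: acc unchanged = O
  bit 3 = 0: acc unchanged = O
  bit 4 = 1: acc = O + (21, 20) = (21, 20)

16P = (21, 20)


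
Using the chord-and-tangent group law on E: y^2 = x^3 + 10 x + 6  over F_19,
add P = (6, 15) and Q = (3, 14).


P != Q, so use the chord formula.
s = (y2 - y1) / (x2 - x1) = (18) / (16) mod 19 = 13
x3 = s^2 - x1 - x2 mod 19 = 13^2 - 6 - 3 = 8
y3 = s (x1 - x3) - y1 mod 19 = 13 * (6 - 8) - 15 = 16

P + Q = (8, 16)


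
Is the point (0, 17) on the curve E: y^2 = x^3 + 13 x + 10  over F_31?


Check whether y^2 = x^3 + 13 x + 10 (mod 31) for (x, y) = (0, 17).
LHS: y^2 = 17^2 mod 31 = 10
RHS: x^3 + 13 x + 10 = 0^3 + 13*0 + 10 mod 31 = 10
LHS = RHS

Yes, on the curve


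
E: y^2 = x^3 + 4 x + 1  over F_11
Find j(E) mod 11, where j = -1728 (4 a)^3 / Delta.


Delta = -16(4 a^3 + 27 b^2) mod 11 = 4
-1728 * (4 a)^3 = -1728 * (4*4)^3 mod 11 = 7
j = 7 * 4^(-1) mod 11 = 10

j = 10 (mod 11)


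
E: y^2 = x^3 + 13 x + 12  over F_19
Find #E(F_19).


For each x in F_19, count y with y^2 = x^3 + 13 x + 12 mod 19:
  x = 1: RHS = 7, y in [8, 11]  -> 2 point(s)
  x = 7: RHS = 9, y in [3, 16]  -> 2 point(s)
  x = 8: RHS = 1, y in [1, 18]  -> 2 point(s)
  x = 11: RHS = 4, y in [2, 17]  -> 2 point(s)
  x = 17: RHS = 16, y in [4, 15]  -> 2 point(s)
  x = 18: RHS = 17, y in [6, 13]  -> 2 point(s)
Affine points: 12. Add the point at infinity: total = 13.

#E(F_19) = 13


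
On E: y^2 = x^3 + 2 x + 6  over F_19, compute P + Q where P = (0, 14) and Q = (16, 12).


P != Q, so use the chord formula.
s = (y2 - y1) / (x2 - x1) = (17) / (16) mod 19 = 7
x3 = s^2 - x1 - x2 mod 19 = 7^2 - 0 - 16 = 14
y3 = s (x1 - x3) - y1 mod 19 = 7 * (0 - 14) - 14 = 2

P + Q = (14, 2)


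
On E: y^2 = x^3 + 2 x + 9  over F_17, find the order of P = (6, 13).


Compute successive multiples of P until we hit O:
  1P = (6, 13)
  2P = (6, 4)
  3P = O

ord(P) = 3


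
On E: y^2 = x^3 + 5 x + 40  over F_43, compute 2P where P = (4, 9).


Doubling: s = (3 x1^2 + a) / (2 y1)
s = (3*4^2 + 5) / (2*9) mod 43 = 34
x3 = s^2 - 2 x1 mod 43 = 34^2 - 2*4 = 30
y3 = s (x1 - x3) - y1 mod 43 = 34 * (4 - 30) - 9 = 10

2P = (30, 10)


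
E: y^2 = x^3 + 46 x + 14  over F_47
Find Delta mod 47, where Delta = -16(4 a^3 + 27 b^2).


4 a^3 + 27 b^2 = 4*46^3 + 27*14^2 = 389344 + 5292 = 394636
Delta = -16 * (394636) = -6314176
Delta mod 47 = 39

Delta = 39 (mod 47)


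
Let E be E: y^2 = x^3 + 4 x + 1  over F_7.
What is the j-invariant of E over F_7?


Delta = -16(4 a^3 + 27 b^2) mod 7 = 1
-1728 * (4 a)^3 = -1728 * (4*4)^3 mod 7 = 1
j = 1 * 1^(-1) mod 7 = 1

j = 1 (mod 7)


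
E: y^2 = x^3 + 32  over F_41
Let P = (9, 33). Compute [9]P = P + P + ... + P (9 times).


k = 9 = 1001_2 (binary, LSB first: 1001)
Double-and-add from P = (9, 33):
  bit 0 = 1: acc = O + (9, 33) = (9, 33)
  bit 1 = 0: acc unchanged = (9, 33)
  bit 2 = 0: acc unchanged = (9, 33)
  bit 3 = 1: acc = (9, 33) + (40, 20) = (31, 4)

9P = (31, 4)


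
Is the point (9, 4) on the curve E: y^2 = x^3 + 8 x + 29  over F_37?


Check whether y^2 = x^3 + 8 x + 29 (mod 37) for (x, y) = (9, 4).
LHS: y^2 = 4^2 mod 37 = 16
RHS: x^3 + 8 x + 29 = 9^3 + 8*9 + 29 mod 37 = 16
LHS = RHS

Yes, on the curve


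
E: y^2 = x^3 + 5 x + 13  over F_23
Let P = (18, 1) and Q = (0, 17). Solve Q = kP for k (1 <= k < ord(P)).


Enumerate multiples of P until we hit Q = (0, 17):
  1P = (18, 1)
  2P = (0, 6)
  3P = (6, 11)
  4P = (8, 6)
  5P = (3, 3)
  6P = (15, 17)
  7P = (21, 15)
  8P = (16, 16)
  9P = (5, 5)
  10P = (2, 10)
  11P = (7, 0)
  12P = (2, 13)
  13P = (5, 18)
  14P = (16, 7)
  15P = (21, 8)
  16P = (15, 6)
  17P = (3, 20)
  18P = (8, 17)
  19P = (6, 12)
  20P = (0, 17)
Match found at i = 20.

k = 20


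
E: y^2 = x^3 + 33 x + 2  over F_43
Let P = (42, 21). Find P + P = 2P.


Doubling: s = (3 x1^2 + a) / (2 y1)
s = (3*42^2 + 33) / (2*21) mod 43 = 7
x3 = s^2 - 2 x1 mod 43 = 7^2 - 2*42 = 8
y3 = s (x1 - x3) - y1 mod 43 = 7 * (42 - 8) - 21 = 2

2P = (8, 2)


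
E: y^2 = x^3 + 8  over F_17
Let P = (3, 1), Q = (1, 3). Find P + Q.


P != Q, so use the chord formula.
s = (y2 - y1) / (x2 - x1) = (2) / (15) mod 17 = 16
x3 = s^2 - x1 - x2 mod 17 = 16^2 - 3 - 1 = 14
y3 = s (x1 - x3) - y1 mod 17 = 16 * (3 - 14) - 1 = 10

P + Q = (14, 10)


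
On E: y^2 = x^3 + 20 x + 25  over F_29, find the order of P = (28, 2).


Compute successive multiples of P until we hit O:
  1P = (28, 2)
  2P = (26, 24)
  3P = (9, 21)
  4P = (22, 21)
  5P = (14, 2)
  6P = (16, 27)
  7P = (27, 8)
  8P = (10, 6)
  ... (continuing to 30P)
  30P = O

ord(P) = 30


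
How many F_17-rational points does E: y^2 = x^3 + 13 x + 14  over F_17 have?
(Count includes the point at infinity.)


For each x in F_17, count y with y^2 = x^3 + 13 x + 14 mod 17:
  x = 5: RHS = 0, y in [0]  -> 1 point(s)
  x = 6: RHS = 2, y in [6, 11]  -> 2 point(s)
  x = 8: RHS = 1, y in [1, 16]  -> 2 point(s)
  x = 11: RHS = 9, y in [3, 14]  -> 2 point(s)
  x = 13: RHS = 0, y in [0]  -> 1 point(s)
  x = 14: RHS = 16, y in [4, 13]  -> 2 point(s)
  x = 16: RHS = 0, y in [0]  -> 1 point(s)
Affine points: 11. Add the point at infinity: total = 12.

#E(F_17) = 12


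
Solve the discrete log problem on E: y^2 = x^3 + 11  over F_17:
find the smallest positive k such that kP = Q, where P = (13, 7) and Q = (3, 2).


Enumerate multiples of P until we hit Q = (3, 2):
  1P = (13, 7)
  2P = (9, 14)
  3P = (14, 16)
  4P = (3, 15)
  5P = (3, 2)
Match found at i = 5.

k = 5


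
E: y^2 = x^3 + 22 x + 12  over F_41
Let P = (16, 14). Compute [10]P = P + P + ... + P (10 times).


k = 10 = 1010_2 (binary, LSB first: 0101)
Double-and-add from P = (16, 14):
  bit 0 = 0: acc unchanged = O
  bit 1 = 1: acc = O + (25, 22) = (25, 22)
  bit 2 = 0: acc unchanged = (25, 22)
  bit 3 = 1: acc = (25, 22) + (3, 8) = (9, 18)

10P = (9, 18)


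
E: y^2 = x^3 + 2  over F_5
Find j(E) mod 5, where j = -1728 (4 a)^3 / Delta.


Delta = -16(4 a^3 + 27 b^2) mod 5 = 2
-1728 * (4 a)^3 = -1728 * (4*0)^3 mod 5 = 0
j = 0 * 2^(-1) mod 5 = 0

j = 0 (mod 5)


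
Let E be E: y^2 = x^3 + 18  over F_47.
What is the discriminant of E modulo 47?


4 a^3 + 27 b^2 = 4*0^3 + 27*18^2 = 0 + 8748 = 8748
Delta = -16 * (8748) = -139968
Delta mod 47 = 45

Delta = 45 (mod 47)


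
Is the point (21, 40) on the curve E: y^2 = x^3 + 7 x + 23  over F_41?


Check whether y^2 = x^3 + 7 x + 23 (mod 41) for (x, y) = (21, 40).
LHS: y^2 = 40^2 mod 41 = 1
RHS: x^3 + 7 x + 23 = 21^3 + 7*21 + 23 mod 41 = 1
LHS = RHS

Yes, on the curve


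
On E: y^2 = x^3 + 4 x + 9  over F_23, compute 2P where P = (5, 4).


k = 2 = 10_2 (binary, LSB first: 01)
Double-and-add from P = (5, 4):
  bit 0 = 0: acc unchanged = O
  bit 1 = 1: acc = O + (16, 11) = (16, 11)

2P = (16, 11)


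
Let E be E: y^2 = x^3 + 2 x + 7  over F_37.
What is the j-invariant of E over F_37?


Delta = -16(4 a^3 + 27 b^2) mod 37 = 2
-1728 * (4 a)^3 = -1728 * (4*2)^3 mod 37 = 8
j = 8 * 2^(-1) mod 37 = 4

j = 4 (mod 37)


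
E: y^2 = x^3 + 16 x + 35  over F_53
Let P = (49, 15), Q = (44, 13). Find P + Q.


P != Q, so use the chord formula.
s = (y2 - y1) / (x2 - x1) = (51) / (48) mod 53 = 11
x3 = s^2 - x1 - x2 mod 53 = 11^2 - 49 - 44 = 28
y3 = s (x1 - x3) - y1 mod 53 = 11 * (49 - 28) - 15 = 4

P + Q = (28, 4)


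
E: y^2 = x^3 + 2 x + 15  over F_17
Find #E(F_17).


For each x in F_17, count y with y^2 = x^3 + 2 x + 15 mod 17:
  x = 0: RHS = 15, y in [7, 10]  -> 2 point(s)
  x = 1: RHS = 1, y in [1, 16]  -> 2 point(s)
  x = 4: RHS = 2, y in [6, 11]  -> 2 point(s)
  x = 7: RHS = 15, y in [7, 10]  -> 2 point(s)
  x = 8: RHS = 16, y in [4, 13]  -> 2 point(s)
  x = 10: RHS = 15, y in [7, 10]  -> 2 point(s)
  x = 11: RHS = 8, y in [5, 12]  -> 2 point(s)
  x = 12: RHS = 16, y in [4, 13]  -> 2 point(s)
  x = 14: RHS = 16, y in [4, 13]  -> 2 point(s)
Affine points: 18. Add the point at infinity: total = 19.

#E(F_17) = 19


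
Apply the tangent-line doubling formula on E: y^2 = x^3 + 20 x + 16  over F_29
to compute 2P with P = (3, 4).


Doubling: s = (3 x1^2 + a) / (2 y1)
s = (3*3^2 + 20) / (2*4) mod 29 = 24
x3 = s^2 - 2 x1 mod 29 = 24^2 - 2*3 = 19
y3 = s (x1 - x3) - y1 mod 29 = 24 * (3 - 19) - 4 = 18

2P = (19, 18)


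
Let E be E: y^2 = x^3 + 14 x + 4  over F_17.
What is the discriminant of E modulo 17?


4 a^3 + 27 b^2 = 4*14^3 + 27*4^2 = 10976 + 432 = 11408
Delta = -16 * (11408) = -182528
Delta mod 17 = 1

Delta = 1 (mod 17)


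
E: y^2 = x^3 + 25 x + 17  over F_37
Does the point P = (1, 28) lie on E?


Check whether y^2 = x^3 + 25 x + 17 (mod 37) for (x, y) = (1, 28).
LHS: y^2 = 28^2 mod 37 = 7
RHS: x^3 + 25 x + 17 = 1^3 + 25*1 + 17 mod 37 = 6
LHS != RHS

No, not on the curve


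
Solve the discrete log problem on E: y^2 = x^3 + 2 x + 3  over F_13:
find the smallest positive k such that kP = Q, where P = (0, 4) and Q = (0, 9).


Enumerate multiples of P until we hit Q = (0, 9):
  1P = (0, 4)
  2P = (9, 10)
  3P = (3, 7)
  4P = (11, 11)
  5P = (11, 2)
  6P = (3, 6)
  7P = (9, 3)
  8P = (0, 9)
Match found at i = 8.

k = 8


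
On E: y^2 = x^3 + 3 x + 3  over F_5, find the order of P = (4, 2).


Compute successive multiples of P until we hit O:
  1P = (4, 2)
  2P = (3, 2)
  3P = (3, 3)
  4P = (4, 3)
  5P = O

ord(P) = 5


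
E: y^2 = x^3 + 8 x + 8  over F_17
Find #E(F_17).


For each x in F_17, count y with y^2 = x^3 + 8 x + 8 mod 17:
  x = 0: RHS = 8, y in [5, 12]  -> 2 point(s)
  x = 1: RHS = 0, y in [0]  -> 1 point(s)
  x = 2: RHS = 15, y in [7, 10]  -> 2 point(s)
  x = 3: RHS = 8, y in [5, 12]  -> 2 point(s)
  x = 4: RHS = 2, y in [6, 11]  -> 2 point(s)
  x = 6: RHS = 0, y in [0]  -> 1 point(s)
  x = 7: RHS = 16, y in [4, 13]  -> 2 point(s)
  x = 10: RHS = 0, y in [0]  -> 1 point(s)
  x = 11: RHS = 16, y in [4, 13]  -> 2 point(s)
  x = 12: RHS = 13, y in [8, 9]  -> 2 point(s)
  x = 14: RHS = 8, y in [5, 12]  -> 2 point(s)
  x = 15: RHS = 1, y in [1, 16]  -> 2 point(s)
  x = 16: RHS = 16, y in [4, 13]  -> 2 point(s)
Affine points: 23. Add the point at infinity: total = 24.

#E(F_17) = 24


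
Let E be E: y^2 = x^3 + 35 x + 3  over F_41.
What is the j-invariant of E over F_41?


Delta = -16(4 a^3 + 27 b^2) mod 41 = 14
-1728 * (4 a)^3 = -1728 * (4*35)^3 mod 41 = 1
j = 1 * 14^(-1) mod 41 = 3

j = 3 (mod 41)


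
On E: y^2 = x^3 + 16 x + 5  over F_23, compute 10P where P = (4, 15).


k = 10 = 1010_2 (binary, LSB first: 0101)
Double-and-add from P = (4, 15):
  bit 0 = 0: acc unchanged = O
  bit 1 = 1: acc = O + (8, 1) = (8, 1)
  bit 2 = 0: acc unchanged = (8, 1)
  bit 3 = 1: acc = (8, 1) + (9, 2) = (7, 0)

10P = (7, 0)


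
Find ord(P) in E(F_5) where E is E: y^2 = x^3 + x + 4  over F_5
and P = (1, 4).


Compute successive multiples of P until we hit O:
  1P = (1, 4)
  2P = (2, 3)
  3P = (3, 3)
  4P = (0, 3)
  5P = (0, 2)
  6P = (3, 2)
  7P = (2, 2)
  8P = (1, 1)
  ... (continuing to 9P)
  9P = O

ord(P) = 9


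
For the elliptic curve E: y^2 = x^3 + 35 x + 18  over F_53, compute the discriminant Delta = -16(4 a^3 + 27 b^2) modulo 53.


4 a^3 + 27 b^2 = 4*35^3 + 27*18^2 = 171500 + 8748 = 180248
Delta = -16 * (180248) = -2883968
Delta mod 53 = 27

Delta = 27 (mod 53)


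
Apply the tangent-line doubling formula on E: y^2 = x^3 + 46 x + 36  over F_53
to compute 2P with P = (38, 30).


Doubling: s = (3 x1^2 + a) / (2 y1)
s = (3*38^2 + 46) / (2*30) mod 53 = 50
x3 = s^2 - 2 x1 mod 53 = 50^2 - 2*38 = 39
y3 = s (x1 - x3) - y1 mod 53 = 50 * (38 - 39) - 30 = 26

2P = (39, 26)


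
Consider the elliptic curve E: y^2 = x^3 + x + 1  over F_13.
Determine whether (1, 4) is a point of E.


Check whether y^2 = x^3 + 1 x + 1 (mod 13) for (x, y) = (1, 4).
LHS: y^2 = 4^2 mod 13 = 3
RHS: x^3 + 1 x + 1 = 1^3 + 1*1 + 1 mod 13 = 3
LHS = RHS

Yes, on the curve


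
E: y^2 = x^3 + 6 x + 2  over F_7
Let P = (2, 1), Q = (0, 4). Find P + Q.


P != Q, so use the chord formula.
s = (y2 - y1) / (x2 - x1) = (3) / (5) mod 7 = 2
x3 = s^2 - x1 - x2 mod 7 = 2^2 - 2 - 0 = 2
y3 = s (x1 - x3) - y1 mod 7 = 2 * (2 - 2) - 1 = 6

P + Q = (2, 6)


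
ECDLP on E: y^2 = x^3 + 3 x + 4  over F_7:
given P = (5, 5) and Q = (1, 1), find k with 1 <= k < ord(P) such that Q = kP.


Enumerate multiples of P until we hit Q = (1, 1):
  1P = (5, 5)
  2P = (1, 1)
Match found at i = 2.

k = 2


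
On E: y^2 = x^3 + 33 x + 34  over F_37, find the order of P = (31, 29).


Compute successive multiples of P until we hit O:
  1P = (31, 29)
  2P = (8, 25)
  3P = (23, 11)
  4P = (32, 15)
  5P = (22, 30)
  6P = (0, 21)
  7P = (16, 25)
  8P = (20, 6)
  ... (continuing to 44P)
  44P = O

ord(P) = 44


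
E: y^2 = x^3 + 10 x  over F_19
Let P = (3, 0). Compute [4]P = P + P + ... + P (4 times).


k = 4 = 100_2 (binary, LSB first: 001)
Double-and-add from P = (3, 0):
  bit 0 = 0: acc unchanged = O
  bit 1 = 0: acc unchanged = O
  bit 2 = 1: acc = O + O = O

4P = O


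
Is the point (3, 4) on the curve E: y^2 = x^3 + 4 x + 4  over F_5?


Check whether y^2 = x^3 + 4 x + 4 (mod 5) for (x, y) = (3, 4).
LHS: y^2 = 4^2 mod 5 = 1
RHS: x^3 + 4 x + 4 = 3^3 + 4*3 + 4 mod 5 = 3
LHS != RHS

No, not on the curve


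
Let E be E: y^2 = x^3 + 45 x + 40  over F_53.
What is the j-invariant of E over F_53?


Delta = -16(4 a^3 + 27 b^2) mod 53 = 40
-1728 * (4 a)^3 = -1728 * (4*45)^3 mod 53 = 24
j = 24 * 40^(-1) mod 53 = 43

j = 43 (mod 53)


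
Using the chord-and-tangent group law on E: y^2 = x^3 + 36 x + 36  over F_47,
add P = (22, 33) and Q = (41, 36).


P != Q, so use the chord formula.
s = (y2 - y1) / (x2 - x1) = (3) / (19) mod 47 = 15
x3 = s^2 - x1 - x2 mod 47 = 15^2 - 22 - 41 = 21
y3 = s (x1 - x3) - y1 mod 47 = 15 * (22 - 21) - 33 = 29

P + Q = (21, 29)


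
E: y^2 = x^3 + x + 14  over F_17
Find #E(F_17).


For each x in F_17, count y with y^2 = x^3 + 1 x + 14 mod 17:
  x = 1: RHS = 16, y in [4, 13]  -> 2 point(s)
  x = 5: RHS = 8, y in [5, 12]  -> 2 point(s)
  x = 6: RHS = 15, y in [7, 10]  -> 2 point(s)
  x = 9: RHS = 4, y in [2, 15]  -> 2 point(s)
  x = 10: RHS = 4, y in [2, 15]  -> 2 point(s)
  x = 11: RHS = 13, y in [8, 9]  -> 2 point(s)
  x = 14: RHS = 1, y in [1, 16]  -> 2 point(s)
  x = 15: RHS = 4, y in [2, 15]  -> 2 point(s)
Affine points: 16. Add the point at infinity: total = 17.

#E(F_17) = 17


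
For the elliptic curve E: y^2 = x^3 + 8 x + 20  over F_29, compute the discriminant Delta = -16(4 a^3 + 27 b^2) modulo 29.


4 a^3 + 27 b^2 = 4*8^3 + 27*20^2 = 2048 + 10800 = 12848
Delta = -16 * (12848) = -205568
Delta mod 29 = 13

Delta = 13 (mod 29)


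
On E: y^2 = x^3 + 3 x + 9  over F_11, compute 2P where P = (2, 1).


Doubling: s = (3 x1^2 + a) / (2 y1)
s = (3*2^2 + 3) / (2*1) mod 11 = 2
x3 = s^2 - 2 x1 mod 11 = 2^2 - 2*2 = 0
y3 = s (x1 - x3) - y1 mod 11 = 2 * (2 - 0) - 1 = 3

2P = (0, 3)


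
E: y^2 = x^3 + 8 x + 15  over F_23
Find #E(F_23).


For each x in F_23, count y with y^2 = x^3 + 8 x + 15 mod 23:
  x = 1: RHS = 1, y in [1, 22]  -> 2 point(s)
  x = 2: RHS = 16, y in [4, 19]  -> 2 point(s)
  x = 6: RHS = 3, y in [7, 16]  -> 2 point(s)
  x = 7: RHS = 0, y in [0]  -> 1 point(s)
  x = 8: RHS = 16, y in [4, 19]  -> 2 point(s)
  x = 11: RHS = 8, y in [10, 13]  -> 2 point(s)
  x = 13: RHS = 16, y in [4, 19]  -> 2 point(s)
  x = 17: RHS = 4, y in [2, 21]  -> 2 point(s)
  x = 22: RHS = 6, y in [11, 12]  -> 2 point(s)
Affine points: 17. Add the point at infinity: total = 18.

#E(F_23) = 18


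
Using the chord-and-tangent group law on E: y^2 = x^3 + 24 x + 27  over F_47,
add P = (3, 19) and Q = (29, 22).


P != Q, so use the chord formula.
s = (y2 - y1) / (x2 - x1) = (3) / (26) mod 47 = 20
x3 = s^2 - x1 - x2 mod 47 = 20^2 - 3 - 29 = 39
y3 = s (x1 - x3) - y1 mod 47 = 20 * (3 - 39) - 19 = 13

P + Q = (39, 13)


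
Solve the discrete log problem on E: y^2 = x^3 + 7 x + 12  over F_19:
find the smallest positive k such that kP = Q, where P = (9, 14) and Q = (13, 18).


Enumerate multiples of P until we hit Q = (13, 18):
  1P = (9, 14)
  2P = (18, 2)
  3P = (17, 3)
  4P = (13, 1)
  5P = (4, 3)
  6P = (4, 16)
  7P = (13, 18)
Match found at i = 7.

k = 7


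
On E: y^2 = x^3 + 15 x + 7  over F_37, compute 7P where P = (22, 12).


k = 7 = 111_2 (binary, LSB first: 111)
Double-and-add from P = (22, 12):
  bit 0 = 1: acc = O + (22, 12) = (22, 12)
  bit 1 = 1: acc = (22, 12) + (31, 16) = (18, 35)
  bit 2 = 1: acc = (18, 35) + (0, 28) = (30, 22)

7P = (30, 22)


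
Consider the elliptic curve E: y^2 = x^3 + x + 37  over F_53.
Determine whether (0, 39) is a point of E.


Check whether y^2 = x^3 + 1 x + 37 (mod 53) for (x, y) = (0, 39).
LHS: y^2 = 39^2 mod 53 = 37
RHS: x^3 + 1 x + 37 = 0^3 + 1*0 + 37 mod 53 = 37
LHS = RHS

Yes, on the curve


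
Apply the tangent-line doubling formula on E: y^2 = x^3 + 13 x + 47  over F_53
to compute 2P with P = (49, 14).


Doubling: s = (3 x1^2 + a) / (2 y1)
s = (3*49^2 + 13) / (2*14) mod 53 = 23
x3 = s^2 - 2 x1 mod 53 = 23^2 - 2*49 = 7
y3 = s (x1 - x3) - y1 mod 53 = 23 * (49 - 7) - 14 = 51

2P = (7, 51)


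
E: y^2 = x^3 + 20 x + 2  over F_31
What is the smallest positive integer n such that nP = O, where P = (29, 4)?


Compute successive multiples of P until we hit O:
  1P = (29, 4)
  2P = (20, 1)
  3P = (20, 30)
  4P = (29, 27)
  5P = O

ord(P) = 5


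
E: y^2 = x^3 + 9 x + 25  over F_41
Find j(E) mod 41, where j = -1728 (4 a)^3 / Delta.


Delta = -16(4 a^3 + 27 b^2) mod 41 = 28
-1728 * (4 a)^3 = -1728 * (4*9)^3 mod 41 = 12
j = 12 * 28^(-1) mod 41 = 18

j = 18 (mod 41)


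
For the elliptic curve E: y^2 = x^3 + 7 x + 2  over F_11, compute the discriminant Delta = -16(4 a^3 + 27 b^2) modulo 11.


4 a^3 + 27 b^2 = 4*7^3 + 27*2^2 = 1372 + 108 = 1480
Delta = -16 * (1480) = -23680
Delta mod 11 = 3

Delta = 3 (mod 11)


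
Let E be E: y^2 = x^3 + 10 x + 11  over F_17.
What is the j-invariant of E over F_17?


Delta = -16(4 a^3 + 27 b^2) mod 17 = 8
-1728 * (4 a)^3 = -1728 * (4*10)^3 mod 17 = 4
j = 4 * 8^(-1) mod 17 = 9

j = 9 (mod 17)


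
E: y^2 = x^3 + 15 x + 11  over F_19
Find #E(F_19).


For each x in F_19, count y with y^2 = x^3 + 15 x + 11 mod 19:
  x = 0: RHS = 11, y in [7, 12]  -> 2 point(s)
  x = 2: RHS = 11, y in [7, 12]  -> 2 point(s)
  x = 3: RHS = 7, y in [8, 11]  -> 2 point(s)
  x = 8: RHS = 16, y in [4, 15]  -> 2 point(s)
  x = 9: RHS = 1, y in [1, 18]  -> 2 point(s)
  x = 11: RHS = 6, y in [5, 14]  -> 2 point(s)
  x = 12: RHS = 0, y in [0]  -> 1 point(s)
  x = 13: RHS = 9, y in [3, 16]  -> 2 point(s)
  x = 14: RHS = 1, y in [1, 18]  -> 2 point(s)
  x = 15: RHS = 1, y in [1, 18]  -> 2 point(s)
  x = 17: RHS = 11, y in [7, 12]  -> 2 point(s)
Affine points: 21. Add the point at infinity: total = 22.

#E(F_19) = 22


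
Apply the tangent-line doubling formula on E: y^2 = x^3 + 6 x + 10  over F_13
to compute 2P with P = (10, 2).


Doubling: s = (3 x1^2 + a) / (2 y1)
s = (3*10^2 + 6) / (2*2) mod 13 = 5
x3 = s^2 - 2 x1 mod 13 = 5^2 - 2*10 = 5
y3 = s (x1 - x3) - y1 mod 13 = 5 * (10 - 5) - 2 = 10

2P = (5, 10)


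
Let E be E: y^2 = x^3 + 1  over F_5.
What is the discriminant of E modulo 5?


4 a^3 + 27 b^2 = 4*0^3 + 27*1^2 = 0 + 27 = 27
Delta = -16 * (27) = -432
Delta mod 5 = 3

Delta = 3 (mod 5)


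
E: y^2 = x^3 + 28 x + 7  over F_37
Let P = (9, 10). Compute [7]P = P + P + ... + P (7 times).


k = 7 = 111_2 (binary, LSB first: 111)
Double-and-add from P = (9, 10):
  bit 0 = 1: acc = O + (9, 10) = (9, 10)
  bit 1 = 1: acc = (9, 10) + (9, 27) = O
  bit 2 = 1: acc = O + (9, 10) = (9, 10)

7P = (9, 10)


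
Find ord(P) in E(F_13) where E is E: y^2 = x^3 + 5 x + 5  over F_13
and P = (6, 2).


Compute successive multiples of P until we hit O:
  1P = (6, 2)
  2P = (2, 7)
  3P = (9, 5)
  4P = (12, 5)
  5P = (5, 5)
  6P = (11, 0)
  7P = (5, 8)
  8P = (12, 8)
  ... (continuing to 12P)
  12P = O

ord(P) = 12


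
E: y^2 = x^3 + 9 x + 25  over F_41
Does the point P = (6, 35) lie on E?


Check whether y^2 = x^3 + 9 x + 25 (mod 41) for (x, y) = (6, 35).
LHS: y^2 = 35^2 mod 41 = 36
RHS: x^3 + 9 x + 25 = 6^3 + 9*6 + 25 mod 41 = 8
LHS != RHS

No, not on the curve


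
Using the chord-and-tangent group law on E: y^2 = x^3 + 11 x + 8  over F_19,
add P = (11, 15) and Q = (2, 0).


P != Q, so use the chord formula.
s = (y2 - y1) / (x2 - x1) = (4) / (10) mod 19 = 8
x3 = s^2 - x1 - x2 mod 19 = 8^2 - 11 - 2 = 13
y3 = s (x1 - x3) - y1 mod 19 = 8 * (11 - 13) - 15 = 7

P + Q = (13, 7)


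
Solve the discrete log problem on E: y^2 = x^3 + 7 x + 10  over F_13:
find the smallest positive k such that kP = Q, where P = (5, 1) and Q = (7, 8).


Enumerate multiples of P until we hit Q = (7, 8):
  1P = (5, 1)
  2P = (7, 8)
Match found at i = 2.

k = 2


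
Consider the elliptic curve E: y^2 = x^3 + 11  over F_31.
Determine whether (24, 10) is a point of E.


Check whether y^2 = x^3 + 0 x + 11 (mod 31) for (x, y) = (24, 10).
LHS: y^2 = 10^2 mod 31 = 7
RHS: x^3 + 0 x + 11 = 24^3 + 0*24 + 11 mod 31 = 9
LHS != RHS

No, not on the curve


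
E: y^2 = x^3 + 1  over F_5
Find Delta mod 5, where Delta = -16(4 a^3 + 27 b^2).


4 a^3 + 27 b^2 = 4*0^3 + 27*1^2 = 0 + 27 = 27
Delta = -16 * (27) = -432
Delta mod 5 = 3

Delta = 3 (mod 5)


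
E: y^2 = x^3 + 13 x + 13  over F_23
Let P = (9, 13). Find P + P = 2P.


Doubling: s = (3 x1^2 + a) / (2 y1)
s = (3*9^2 + 13) / (2*13) mod 23 = 1
x3 = s^2 - 2 x1 mod 23 = 1^2 - 2*9 = 6
y3 = s (x1 - x3) - y1 mod 23 = 1 * (9 - 6) - 13 = 13

2P = (6, 13)


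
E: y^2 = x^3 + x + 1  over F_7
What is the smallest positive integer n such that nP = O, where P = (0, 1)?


Compute successive multiples of P until we hit O:
  1P = (0, 1)
  2P = (2, 5)
  3P = (2, 2)
  4P = (0, 6)
  5P = O

ord(P) = 5


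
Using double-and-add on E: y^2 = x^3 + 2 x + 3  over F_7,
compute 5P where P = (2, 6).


k = 5 = 101_2 (binary, LSB first: 101)
Double-and-add from P = (2, 6):
  bit 0 = 1: acc = O + (2, 6) = (2, 6)
  bit 1 = 0: acc unchanged = (2, 6)
  bit 2 = 1: acc = (2, 6) + (3, 6) = (2, 1)

5P = (2, 1)


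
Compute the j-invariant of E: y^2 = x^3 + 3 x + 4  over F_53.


Delta = -16(4 a^3 + 27 b^2) mod 53 = 52
-1728 * (4 a)^3 = -1728 * (4*3)^3 mod 53 = 36
j = 36 * 52^(-1) mod 53 = 17

j = 17 (mod 53)


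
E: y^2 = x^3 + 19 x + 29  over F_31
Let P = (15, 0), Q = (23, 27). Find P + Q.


P != Q, so use the chord formula.
s = (y2 - y1) / (x2 - x1) = (27) / (8) mod 31 = 15
x3 = s^2 - x1 - x2 mod 31 = 15^2 - 15 - 23 = 1
y3 = s (x1 - x3) - y1 mod 31 = 15 * (15 - 1) - 0 = 24

P + Q = (1, 24)


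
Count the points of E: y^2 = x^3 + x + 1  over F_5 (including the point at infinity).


For each x in F_5, count y with y^2 = x^3 + 1 x + 1 mod 5:
  x = 0: RHS = 1, y in [1, 4]  -> 2 point(s)
  x = 2: RHS = 1, y in [1, 4]  -> 2 point(s)
  x = 3: RHS = 1, y in [1, 4]  -> 2 point(s)
  x = 4: RHS = 4, y in [2, 3]  -> 2 point(s)
Affine points: 8. Add the point at infinity: total = 9.

#E(F_5) = 9


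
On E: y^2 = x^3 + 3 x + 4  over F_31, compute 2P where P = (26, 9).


Doubling: s = (3 x1^2 + a) / (2 y1)
s = (3*26^2 + 3) / (2*9) mod 31 = 25
x3 = s^2 - 2 x1 mod 31 = 25^2 - 2*26 = 15
y3 = s (x1 - x3) - y1 mod 31 = 25 * (26 - 15) - 9 = 18

2P = (15, 18)


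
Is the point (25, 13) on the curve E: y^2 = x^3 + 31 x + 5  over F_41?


Check whether y^2 = x^3 + 31 x + 5 (mod 41) for (x, y) = (25, 13).
LHS: y^2 = 13^2 mod 41 = 5
RHS: x^3 + 31 x + 5 = 25^3 + 31*25 + 5 mod 41 = 5
LHS = RHS

Yes, on the curve


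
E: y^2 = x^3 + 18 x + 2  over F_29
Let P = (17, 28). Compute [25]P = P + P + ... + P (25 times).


k = 25 = 11001_2 (binary, LSB first: 10011)
Double-and-add from P = (17, 28):
  bit 0 = 1: acc = O + (17, 28) = (17, 28)
  bit 1 = 0: acc unchanged = (17, 28)
  bit 2 = 0: acc unchanged = (17, 28)
  bit 3 = 1: acc = (17, 28) + (6, 6) = (10, 15)
  bit 4 = 1: acc = (10, 15) + (4, 15) = (15, 14)

25P = (15, 14)


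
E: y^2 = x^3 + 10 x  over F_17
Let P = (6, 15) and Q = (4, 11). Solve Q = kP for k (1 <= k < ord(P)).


Enumerate multiples of P until we hit Q = (4, 11):
  1P = (6, 15)
  2P = (4, 11)
Match found at i = 2.

k = 2


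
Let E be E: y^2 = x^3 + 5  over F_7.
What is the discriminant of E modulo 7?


4 a^3 + 27 b^2 = 4*0^3 + 27*5^2 = 0 + 675 = 675
Delta = -16 * (675) = -10800
Delta mod 7 = 1

Delta = 1 (mod 7)


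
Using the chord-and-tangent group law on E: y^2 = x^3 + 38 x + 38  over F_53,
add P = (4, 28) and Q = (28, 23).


P != Q, so use the chord formula.
s = (y2 - y1) / (x2 - x1) = (48) / (24) mod 53 = 2
x3 = s^2 - x1 - x2 mod 53 = 2^2 - 4 - 28 = 25
y3 = s (x1 - x3) - y1 mod 53 = 2 * (4 - 25) - 28 = 36

P + Q = (25, 36)


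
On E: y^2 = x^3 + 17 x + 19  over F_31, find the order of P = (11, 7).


Compute successive multiples of P until we hit O:
  1P = (11, 7)
  2P = (3, 2)
  3P = (14, 26)
  4P = (22, 6)
  5P = (8, 4)
  6P = (13, 22)
  7P = (9, 8)
  8P = (19, 28)
  ... (continuing to 31P)
  31P = O

ord(P) = 31


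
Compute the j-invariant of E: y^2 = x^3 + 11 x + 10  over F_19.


Delta = -16(4 a^3 + 27 b^2) mod 19 = 18
-1728 * (4 a)^3 = -1728 * (4*11)^3 mod 19 = 7
j = 7 * 18^(-1) mod 19 = 12

j = 12 (mod 19)


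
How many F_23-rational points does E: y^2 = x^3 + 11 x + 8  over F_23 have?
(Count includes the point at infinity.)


For each x in F_23, count y with y^2 = x^3 + 11 x + 8 mod 23:
  x = 0: RHS = 8, y in [10, 13]  -> 2 point(s)
  x = 4: RHS = 1, y in [1, 22]  -> 2 point(s)
  x = 5: RHS = 4, y in [2, 21]  -> 2 point(s)
  x = 9: RHS = 8, y in [10, 13]  -> 2 point(s)
  x = 13: RHS = 2, y in [5, 18]  -> 2 point(s)
  x = 14: RHS = 8, y in [10, 13]  -> 2 point(s)
  x = 15: RHS = 6, y in [11, 12]  -> 2 point(s)
  x = 16: RHS = 2, y in [5, 18]  -> 2 point(s)
  x = 17: RHS = 2, y in [5, 18]  -> 2 point(s)
  x = 18: RHS = 12, y in [9, 14]  -> 2 point(s)
  x = 21: RHS = 1, y in [1, 22]  -> 2 point(s)
Affine points: 22. Add the point at infinity: total = 23.

#E(F_23) = 23


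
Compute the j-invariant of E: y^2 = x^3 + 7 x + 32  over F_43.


Delta = -16(4 a^3 + 27 b^2) mod 43 = 37
-1728 * (4 a)^3 = -1728 * (4*7)^3 mod 43 = 39
j = 39 * 37^(-1) mod 43 = 15

j = 15 (mod 43)


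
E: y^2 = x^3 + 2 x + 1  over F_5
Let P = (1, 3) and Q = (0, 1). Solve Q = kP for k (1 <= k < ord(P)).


Enumerate multiples of P until we hit Q = (0, 1):
  1P = (1, 3)
  2P = (3, 2)
  3P = (0, 4)
  4P = (0, 1)
Match found at i = 4.

k = 4


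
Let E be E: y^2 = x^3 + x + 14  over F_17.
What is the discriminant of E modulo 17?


4 a^3 + 27 b^2 = 4*1^3 + 27*14^2 = 4 + 5292 = 5296
Delta = -16 * (5296) = -84736
Delta mod 17 = 9

Delta = 9 (mod 17)


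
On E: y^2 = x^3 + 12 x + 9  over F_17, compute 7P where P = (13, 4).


k = 7 = 111_2 (binary, LSB first: 111)
Double-and-add from P = (13, 4):
  bit 0 = 1: acc = O + (13, 4) = (13, 4)
  bit 1 = 1: acc = (13, 4) + (9, 9) = (4, 6)
  bit 2 = 1: acc = (4, 6) + (16, 8) = (6, 5)

7P = (6, 5)


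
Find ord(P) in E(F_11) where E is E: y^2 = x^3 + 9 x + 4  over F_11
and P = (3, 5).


Compute successive multiples of P until we hit O:
  1P = (3, 5)
  2P = (3, 6)
  3P = O

ord(P) = 3


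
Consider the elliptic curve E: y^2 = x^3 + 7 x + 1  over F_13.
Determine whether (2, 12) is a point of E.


Check whether y^2 = x^3 + 7 x + 1 (mod 13) for (x, y) = (2, 12).
LHS: y^2 = 12^2 mod 13 = 1
RHS: x^3 + 7 x + 1 = 2^3 + 7*2 + 1 mod 13 = 10
LHS != RHS

No, not on the curve
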